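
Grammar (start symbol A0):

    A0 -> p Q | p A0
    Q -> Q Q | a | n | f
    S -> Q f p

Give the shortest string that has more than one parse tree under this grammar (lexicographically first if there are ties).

length 2: no string has ≥2 trees
length 3: no string has ≥2 trees
length 4: p a a a has 2 parse trees

Two derivations of p a a a:
  A0 ⇒ p Q ⇒ p Q Q ⇒ p Q Q Q ⇒ p a Q Q ⇒ p a a Q ⇒ p a a a
  A0 ⇒ p Q ⇒ p Q Q ⇒ p a Q ⇒ p a Q Q ⇒ p a a Q ⇒ p a a a

p a a a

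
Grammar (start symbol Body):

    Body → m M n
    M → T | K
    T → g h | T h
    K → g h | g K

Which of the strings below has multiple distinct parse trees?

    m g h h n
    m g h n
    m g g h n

m g h n

m g h h n: 1 tree
m g h n: 2 trees
m g g h n: 1 tree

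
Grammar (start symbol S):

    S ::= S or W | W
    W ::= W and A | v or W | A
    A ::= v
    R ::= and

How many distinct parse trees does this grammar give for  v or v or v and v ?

7

Parse trees for v or v or v and v:
  [S [S [W [A v]]] or [W [W v or [W [A v]]] and [A v]]]
  [S [S [W [A v]]] or [W v or [W [W [A v]] and [A v]]]]
  [S [S [S [W [A v]]] or [W [A v]]] or [W [W [A v]] and [A v]]]
  [S [S [W v or [W [A v]]]] or [W [W [A v]] and [A v]]]
  [S [W [W v or [W v or [W [A v]]]] and [A v]]]
  [S [W v or [W [W v or [W [A v]]] and [A v]]]]
  [S [W v or [W v or [W [W [A v]] and [A v]]]]]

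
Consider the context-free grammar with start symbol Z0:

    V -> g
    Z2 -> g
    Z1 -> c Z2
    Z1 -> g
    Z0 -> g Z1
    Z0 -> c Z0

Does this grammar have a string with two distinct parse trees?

Unambiguous

Only Z0, Z1, Z2 are reachable from Z0; ignoring the rest: The reachable rules are right-linear with at most one rule per (nonterminal, next-terminal) pair. Each input token forces the next rule, so parsing is deterministic.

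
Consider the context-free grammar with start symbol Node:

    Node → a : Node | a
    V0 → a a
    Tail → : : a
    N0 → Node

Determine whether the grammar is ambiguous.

Unambiguous

Only Node is reachable from Node; ignoring the rest: Right-recursive list with a separator: after each atom, whether the separator follows determines the rule. One parse per string.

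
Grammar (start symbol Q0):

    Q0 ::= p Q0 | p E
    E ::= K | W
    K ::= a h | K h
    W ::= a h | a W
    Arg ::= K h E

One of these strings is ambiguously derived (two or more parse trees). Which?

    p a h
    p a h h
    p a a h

p a h

p a h: 2 trees
p a h h: 1 tree
p a a h: 1 tree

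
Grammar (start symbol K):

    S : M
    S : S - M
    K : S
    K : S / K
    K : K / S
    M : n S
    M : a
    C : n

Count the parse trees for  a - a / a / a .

4

Parse trees for a - a / a / a:
  [K [S [S [M a]] - [M a]] / [K [S [M a]] / [K [S [M a]]]]]
  [K [S [S [M a]] - [M a]] / [K [K [S [M a]]] / [S [M a]]]]
  [K [K [S [S [M a]] - [M a]] / [K [S [M a]]]] / [S [M a]]]
  [K [K [K [S [S [M a]] - [M a]]] / [S [M a]]] / [S [M a]]]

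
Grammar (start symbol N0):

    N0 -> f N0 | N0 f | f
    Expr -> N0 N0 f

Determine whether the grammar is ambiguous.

Ambiguous

Witness: f f

Derivation 1: N0 ⇒ f N0 ⇒ f f
Derivation 2: N0 ⇒ N0 f ⇒ f f

Two distinct leftmost derivations for the same string.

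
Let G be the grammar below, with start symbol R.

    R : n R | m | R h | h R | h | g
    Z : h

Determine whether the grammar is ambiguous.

Ambiguous

Witness: h h

Derivation 1: R ⇒ R h ⇒ h h
Derivation 2: R ⇒ h R ⇒ h h

Two distinct leftmost derivations for the same string.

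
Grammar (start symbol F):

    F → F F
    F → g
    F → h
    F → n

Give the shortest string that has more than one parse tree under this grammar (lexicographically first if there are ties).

length 1: no string has ≥2 trees
length 2: no string has ≥2 trees
length 3: g g g has 2 parse trees

Two derivations of g g g:
  F ⇒ F F ⇒ F F F ⇒ g F F ⇒ g g F ⇒ g g g
  F ⇒ F F ⇒ g F ⇒ g F F ⇒ g g F ⇒ g g g

g g g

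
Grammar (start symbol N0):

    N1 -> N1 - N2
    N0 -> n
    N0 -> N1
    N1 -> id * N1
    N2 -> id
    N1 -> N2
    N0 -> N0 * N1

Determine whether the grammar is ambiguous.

Ambiguous

Witness: id * id

Derivation 1: N0 ⇒ N1 ⇒ id * N1 ⇒ id * N2 ⇒ id * id
Derivation 2: N0 ⇒ N0 * N1 ⇒ N1 * N1 ⇒ N2 * N1 ⇒ id * N1 ⇒ id * N2 ⇒ id * id

Two distinct leftmost derivations for the same string.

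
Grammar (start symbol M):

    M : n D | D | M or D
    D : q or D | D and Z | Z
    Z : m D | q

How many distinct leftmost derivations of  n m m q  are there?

Parse trees for n m m q:
  [M n [D [Z m [D [Z m [D [Z q]]]]]]]

1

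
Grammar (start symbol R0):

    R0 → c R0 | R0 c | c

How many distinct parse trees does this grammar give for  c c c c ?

8

Parse trees for c c c c:
  [R0 c [R0 c [R0 c [R0 c]]]]
  [R0 c [R0 c [R0 [R0 c] c]]]
  [R0 c [R0 [R0 c [R0 c]] c]]
  [R0 c [R0 [R0 [R0 c] c] c]]
  [R0 [R0 c [R0 c [R0 c]]] c]
  [R0 [R0 c [R0 [R0 c] c]] c]
  [R0 [R0 [R0 c [R0 c]] c] c]
  [R0 [R0 [R0 [R0 c] c] c] c]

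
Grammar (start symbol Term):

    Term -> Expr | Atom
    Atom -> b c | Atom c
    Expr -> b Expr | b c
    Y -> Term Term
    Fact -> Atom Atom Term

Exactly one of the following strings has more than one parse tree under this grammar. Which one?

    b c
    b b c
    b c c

b c: 2 trees
b b c: 1 tree
b c c: 1 tree

b c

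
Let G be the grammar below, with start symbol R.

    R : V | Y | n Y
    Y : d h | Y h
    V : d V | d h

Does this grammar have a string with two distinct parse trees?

Witness: d h

Derivation 1: R ⇒ V ⇒ d h
Derivation 2: R ⇒ Y ⇒ d h

Two distinct leftmost derivations for the same string.

Ambiguous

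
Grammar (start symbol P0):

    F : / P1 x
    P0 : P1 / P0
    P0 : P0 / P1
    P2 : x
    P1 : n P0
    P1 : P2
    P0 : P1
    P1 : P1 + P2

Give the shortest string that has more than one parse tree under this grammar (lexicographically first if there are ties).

length 1: no string has ≥2 trees
length 2: no string has ≥2 trees
length 3: x / x has 2 parse trees

Two derivations of x / x:
  P0 ⇒ P1 / P0 ⇒ P2 / P0 ⇒ x / P0 ⇒ x / P1 ⇒ x / P2 ⇒ x / x
  P0 ⇒ P0 / P1 ⇒ P1 / P1 ⇒ P2 / P1 ⇒ x / P1 ⇒ x / P2 ⇒ x / x

x / x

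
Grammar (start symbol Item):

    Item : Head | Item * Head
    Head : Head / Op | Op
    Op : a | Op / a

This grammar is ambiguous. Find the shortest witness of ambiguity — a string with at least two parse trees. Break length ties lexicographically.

length 1: no string has ≥2 trees
length 3: a / a has 2 parse trees

Two derivations of a / a:
  Item ⇒ Head ⇒ Head / Op ⇒ Op / Op ⇒ a / Op ⇒ a / a
  Item ⇒ Head ⇒ Op ⇒ Op / a ⇒ a / a

a / a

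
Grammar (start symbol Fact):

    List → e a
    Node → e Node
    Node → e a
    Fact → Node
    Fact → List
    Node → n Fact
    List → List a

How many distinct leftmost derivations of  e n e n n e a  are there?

Parse trees for e n e n n e a:
  [Fact [Node e [Node n [Fact [Node e [Node n [Fact [Node n [Fact [Node e a]]]]]]]]]]
  [Fact [Node e [Node n [Fact [Node e [Node n [Fact [Node n [Fact [List e a]]]]]]]]]]

2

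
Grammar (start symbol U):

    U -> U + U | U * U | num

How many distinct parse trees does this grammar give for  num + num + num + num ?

5

Parse trees for num + num + num + num:
  [U [U num] + [U [U num] + [U [U num] + [U num]]]]
  [U [U num] + [U [U [U num] + [U num]] + [U num]]]
  [U [U [U num] + [U num]] + [U [U num] + [U num]]]
  [U [U [U num] + [U [U num] + [U num]]] + [U num]]
  [U [U [U [U num] + [U num]] + [U num]] + [U num]]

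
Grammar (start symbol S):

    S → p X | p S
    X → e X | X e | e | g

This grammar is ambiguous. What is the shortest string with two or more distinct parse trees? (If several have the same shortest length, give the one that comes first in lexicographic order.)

length 2: no string has ≥2 trees
length 3: p e e has 2 parse trees

Two derivations of p e e:
  S ⇒ p X ⇒ p e X ⇒ p e e
  S ⇒ p X ⇒ p X e ⇒ p e e

p e e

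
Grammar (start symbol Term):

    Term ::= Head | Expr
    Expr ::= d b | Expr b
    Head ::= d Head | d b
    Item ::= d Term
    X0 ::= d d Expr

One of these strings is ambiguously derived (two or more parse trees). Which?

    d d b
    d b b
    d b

d b

d d b: 1 tree
d b b: 1 tree
d b: 2 trees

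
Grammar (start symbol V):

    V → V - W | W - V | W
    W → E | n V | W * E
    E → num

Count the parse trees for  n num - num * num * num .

8

Parse trees for n num - num * num * num:
  [V [V [W n [V [W [E num]]]]] - [W [W [W [E num]] * [E num]] * [E num]]]
  [V [W n [V [W [E num]]]] - [V [W [W [W [E num]] * [E num]] * [E num]]]]
  [V [W n [V [V [W [E num]]] - [W [W [W [E num]] * [E num]] * [E num]]]]]
  [V [W n [V [W [E num]] - [V [W [W [W [E num]] * [E num]] * [E num]]]]]]
  [V [W [W n [V [V [W [E num]]] - [W [W [E num]] * [E num]]]] * [E num]]]
  [V [W [W n [V [W [E num]] - [V [W [W [E num]] * [E num]]]]] * [E num]]]
  [V [W [W [W n [V [V [W [E num]]] - [W [E num]]]] * [E num]] * [E num]]]
  [V [W [W [W n [V [W [E num]] - [V [W [E num]]]]] * [E num]] * [E num]]]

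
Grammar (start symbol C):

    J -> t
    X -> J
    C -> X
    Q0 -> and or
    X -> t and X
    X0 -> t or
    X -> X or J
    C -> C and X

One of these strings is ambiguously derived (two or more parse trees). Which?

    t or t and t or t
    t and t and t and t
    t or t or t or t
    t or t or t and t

t and t and t and t

t or t and t or t: 1 tree
t and t and t and t: 8 trees
t or t or t or t: 1 tree
t or t or t and t: 1 tree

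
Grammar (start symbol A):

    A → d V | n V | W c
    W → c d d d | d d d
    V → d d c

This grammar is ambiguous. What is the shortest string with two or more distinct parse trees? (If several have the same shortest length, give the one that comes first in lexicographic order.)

d d d c

length 4: d d d c has 2 parse trees

Two derivations of d d d c:
  A ⇒ d V ⇒ d d d c
  A ⇒ W c ⇒ d d d c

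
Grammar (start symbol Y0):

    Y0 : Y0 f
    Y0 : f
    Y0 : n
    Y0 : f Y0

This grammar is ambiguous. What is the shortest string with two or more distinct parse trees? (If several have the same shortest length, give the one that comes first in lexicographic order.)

length 1: no string has ≥2 trees
length 2: f f has 2 parse trees

Two derivations of f f:
  Y0 ⇒ Y0 f ⇒ f f
  Y0 ⇒ f Y0 ⇒ f f

f f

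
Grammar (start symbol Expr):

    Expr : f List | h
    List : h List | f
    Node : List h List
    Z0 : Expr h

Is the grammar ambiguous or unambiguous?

Only Expr, List are reachable from Expr; ignoring the rest: The reachable rules are right-linear with at most one rule per (nonterminal, next-terminal) pair. Each input token forces the next rule, so parsing is deterministic.

Unambiguous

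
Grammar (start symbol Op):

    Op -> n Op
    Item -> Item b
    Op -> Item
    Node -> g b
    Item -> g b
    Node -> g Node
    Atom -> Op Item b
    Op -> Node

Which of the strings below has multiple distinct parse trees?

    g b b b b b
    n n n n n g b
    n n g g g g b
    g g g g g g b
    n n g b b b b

n n n n n g b

g b b b b b: 1 tree
n n n n n g b: 2 trees
n n g g g g b: 1 tree
g g g g g g b: 1 tree
n n g b b b b: 1 tree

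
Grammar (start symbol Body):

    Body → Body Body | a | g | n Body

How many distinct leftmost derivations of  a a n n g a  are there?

9

Parse trees for a a n n g a (showing first 6 of 9):
  [Body [Body a] [Body [Body a] [Body [Body n [Body n [Body g]]] [Body a]]]]
  [Body [Body a] [Body [Body a] [Body n [Body [Body n [Body g]] [Body a]]]]]
  [Body [Body a] [Body [Body a] [Body n [Body n [Body [Body g] [Body a]]]]]]
  [Body [Body a] [Body [Body [Body a] [Body n [Body n [Body g]]]] [Body a]]]
  [Body [Body [Body a] [Body a]] [Body [Body n [Body n [Body g]]] [Body a]]]
  [Body [Body [Body a] [Body a]] [Body n [Body [Body n [Body g]] [Body a]]]]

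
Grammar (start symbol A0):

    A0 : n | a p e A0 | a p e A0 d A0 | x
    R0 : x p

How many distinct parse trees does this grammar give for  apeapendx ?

2

Parse trees for apeapendx:
  [A0 a p e [A0 a p e [A0 n] d [A0 x]]]
  [A0 a p e [A0 a p e [A0 n]] d [A0 x]]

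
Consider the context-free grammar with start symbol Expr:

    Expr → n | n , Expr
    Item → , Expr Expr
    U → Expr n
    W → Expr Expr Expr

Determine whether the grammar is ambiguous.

Unambiguous

(Item, U, W are unreachable from Expr, so their rules don't affect L(Expr).) Right-recursive list with a separator: after each atom, whether the separator follows determines the rule. One parse per string.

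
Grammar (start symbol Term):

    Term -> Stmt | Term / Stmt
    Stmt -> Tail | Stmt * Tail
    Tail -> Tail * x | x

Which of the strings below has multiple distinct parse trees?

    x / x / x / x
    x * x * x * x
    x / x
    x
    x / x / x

x / x / x / x: 1 tree
x * x * x * x: 8 trees
x / x: 1 tree
x: 1 tree
x / x / x: 1 tree

x * x * x * x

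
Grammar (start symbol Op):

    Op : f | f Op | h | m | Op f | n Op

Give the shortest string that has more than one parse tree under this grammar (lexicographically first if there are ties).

f f

length 1: no string has ≥2 trees
length 2: f f has 2 parse trees

Two derivations of f f:
  Op ⇒ f Op ⇒ f f
  Op ⇒ Op f ⇒ f f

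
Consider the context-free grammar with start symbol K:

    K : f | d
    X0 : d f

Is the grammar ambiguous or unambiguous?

(X0 is unreachable from K, so its rules don't affect L(K).) Each reachable nonterminal has at most one production per leading terminal, and all productions are right-linear; the derivation is determined token-by-token.

Unambiguous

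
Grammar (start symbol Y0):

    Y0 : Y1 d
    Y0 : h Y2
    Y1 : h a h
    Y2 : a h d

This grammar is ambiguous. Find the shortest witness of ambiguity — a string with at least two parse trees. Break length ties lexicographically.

length 4: h a h d has 2 parse trees

Two derivations of h a h d:
  Y0 ⇒ Y1 d ⇒ h a h d
  Y0 ⇒ h Y2 ⇒ h a h d

h a h d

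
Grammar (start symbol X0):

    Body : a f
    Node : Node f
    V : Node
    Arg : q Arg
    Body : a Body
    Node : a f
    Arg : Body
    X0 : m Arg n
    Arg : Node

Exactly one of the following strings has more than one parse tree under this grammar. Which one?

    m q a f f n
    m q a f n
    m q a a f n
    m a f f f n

m q a f n

m q a f f n: 1 tree
m q a f n: 2 trees
m q a a f n: 1 tree
m a f f f n: 1 tree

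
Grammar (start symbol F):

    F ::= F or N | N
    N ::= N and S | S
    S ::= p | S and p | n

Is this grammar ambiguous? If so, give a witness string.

Ambiguous

Witness: n and p

Derivation 1: F ⇒ N ⇒ N and S ⇒ S and S ⇒ n and S ⇒ n and p
Derivation 2: F ⇒ N ⇒ S ⇒ S and p ⇒ n and p

Two distinct leftmost derivations for the same string.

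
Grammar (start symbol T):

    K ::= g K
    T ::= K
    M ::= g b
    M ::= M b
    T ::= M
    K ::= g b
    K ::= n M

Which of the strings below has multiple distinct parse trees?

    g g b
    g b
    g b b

g g b: 1 tree
g b: 2 trees
g b b: 1 tree

g b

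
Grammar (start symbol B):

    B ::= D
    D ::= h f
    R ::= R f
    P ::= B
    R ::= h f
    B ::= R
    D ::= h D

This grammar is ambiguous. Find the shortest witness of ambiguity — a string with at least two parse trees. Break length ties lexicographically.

h f

length 2: h f has 2 parse trees

Two derivations of h f:
  B ⇒ D ⇒ h f
  B ⇒ R ⇒ h f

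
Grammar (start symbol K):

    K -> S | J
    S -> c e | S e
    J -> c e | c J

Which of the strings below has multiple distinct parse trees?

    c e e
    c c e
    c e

c e e: 1 tree
c c e: 1 tree
c e: 2 trees

c e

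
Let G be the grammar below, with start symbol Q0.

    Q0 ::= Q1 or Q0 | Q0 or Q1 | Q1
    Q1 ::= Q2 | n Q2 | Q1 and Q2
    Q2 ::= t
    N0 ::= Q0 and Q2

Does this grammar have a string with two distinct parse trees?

Ambiguous

Witness: t or t

Derivation 1: Q0 ⇒ Q1 or Q0 ⇒ Q2 or Q0 ⇒ t or Q0 ⇒ t or Q1 ⇒ t or Q2 ⇒ t or t
Derivation 2: Q0 ⇒ Q0 or Q1 ⇒ Q1 or Q1 ⇒ Q2 or Q1 ⇒ t or Q1 ⇒ t or Q2 ⇒ t or t

Two distinct leftmost derivations for the same string.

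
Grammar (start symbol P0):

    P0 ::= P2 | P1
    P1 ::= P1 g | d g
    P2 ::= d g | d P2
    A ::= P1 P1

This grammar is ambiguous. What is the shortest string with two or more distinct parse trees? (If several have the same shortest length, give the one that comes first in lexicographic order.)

d g

length 2: d g has 2 parse trees

Two derivations of d g:
  P0 ⇒ P2 ⇒ d g
  P0 ⇒ P1 ⇒ d g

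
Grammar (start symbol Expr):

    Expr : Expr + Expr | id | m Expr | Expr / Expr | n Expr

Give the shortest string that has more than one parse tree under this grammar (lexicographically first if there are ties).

m id + id

length 1: no string has ≥2 trees
length 2: no string has ≥2 trees
length 3: no string has ≥2 trees
length 4: m id + id has 2 parse trees

Two derivations of m id + id:
  Expr ⇒ Expr + Expr ⇒ m Expr + Expr ⇒ m id + Expr ⇒ m id + id
  Expr ⇒ m Expr ⇒ m Expr + Expr ⇒ m id + Expr ⇒ m id + id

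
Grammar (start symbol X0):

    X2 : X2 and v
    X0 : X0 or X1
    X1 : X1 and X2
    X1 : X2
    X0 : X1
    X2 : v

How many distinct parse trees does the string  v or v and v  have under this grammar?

2

Parse trees for v or v and v:
  [X0 [X0 [X1 [X2 v]]] or [X1 [X1 [X2 v]] and [X2 v]]]
  [X0 [X0 [X1 [X2 v]]] or [X1 [X2 [X2 v] and v]]]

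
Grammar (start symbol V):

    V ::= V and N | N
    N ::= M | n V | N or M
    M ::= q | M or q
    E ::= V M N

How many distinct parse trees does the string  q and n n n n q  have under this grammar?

1

Parse trees for q and n n n n q:
  [V [V [N [M q]]] and [N n [V [N n [V [N n [V [N n [V [N [M q]]]]]]]]]]]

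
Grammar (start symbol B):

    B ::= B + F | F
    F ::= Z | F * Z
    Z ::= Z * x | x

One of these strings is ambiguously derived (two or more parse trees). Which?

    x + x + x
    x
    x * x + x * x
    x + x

x * x + x * x

x + x + x: 1 tree
x: 1 tree
x * x + x * x: 4 trees
x + x: 1 tree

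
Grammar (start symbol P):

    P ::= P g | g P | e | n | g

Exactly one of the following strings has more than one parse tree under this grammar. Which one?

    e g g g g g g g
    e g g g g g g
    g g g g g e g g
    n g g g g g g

e g g g g g g g: 1 tree
e g g g g g g: 1 tree
g g g g g e g g: 21 trees
n g g g g g g: 1 tree

g g g g g e g g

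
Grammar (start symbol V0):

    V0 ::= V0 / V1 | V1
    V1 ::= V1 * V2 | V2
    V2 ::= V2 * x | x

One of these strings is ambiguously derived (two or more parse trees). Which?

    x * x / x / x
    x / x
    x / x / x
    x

x * x / x / x

x * x / x / x: 2 trees
x / x: 1 tree
x / x / x: 1 tree
x: 1 tree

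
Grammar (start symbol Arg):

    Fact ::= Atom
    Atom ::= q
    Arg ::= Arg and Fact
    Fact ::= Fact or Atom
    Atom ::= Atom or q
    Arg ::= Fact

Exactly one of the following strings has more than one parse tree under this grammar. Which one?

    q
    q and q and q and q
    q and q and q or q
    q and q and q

q and q and q or q

q: 1 tree
q and q and q and q: 1 tree
q and q and q or q: 2 trees
q and q and q: 1 tree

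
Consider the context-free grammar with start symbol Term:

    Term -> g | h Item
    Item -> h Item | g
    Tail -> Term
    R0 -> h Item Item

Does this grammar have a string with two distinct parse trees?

Unambiguous

(Tail, R0 are unreachable from Term, so their rules don't affect L(Term).) Each reachable nonterminal has at most one production per leading terminal, and all productions are right-linear; the derivation is determined token-by-token.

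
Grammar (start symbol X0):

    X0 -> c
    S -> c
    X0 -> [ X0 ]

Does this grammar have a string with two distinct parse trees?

Unambiguous

(S is unreachable from X0, so its rules don't affect L(X0).) L(X0) is { openⁿ atom closeⁿ : n ≥ 0 }. The bracket depth fixes n, and the derivation is forced at every step.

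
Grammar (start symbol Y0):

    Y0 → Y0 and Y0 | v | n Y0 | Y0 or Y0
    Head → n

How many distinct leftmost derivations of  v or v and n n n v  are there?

2

Parse trees for v or v and n n n v:
  [Y0 [Y0 [Y0 v] or [Y0 v]] and [Y0 n [Y0 n [Y0 n [Y0 v]]]]]
  [Y0 [Y0 v] or [Y0 [Y0 v] and [Y0 n [Y0 n [Y0 n [Y0 v]]]]]]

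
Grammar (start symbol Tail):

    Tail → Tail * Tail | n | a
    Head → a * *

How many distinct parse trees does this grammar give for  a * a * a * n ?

5

Parse trees for a * a * a * n:
  [Tail [Tail a] * [Tail [Tail a] * [Tail [Tail a] * [Tail n]]]]
  [Tail [Tail a] * [Tail [Tail [Tail a] * [Tail a]] * [Tail n]]]
  [Tail [Tail [Tail a] * [Tail a]] * [Tail [Tail a] * [Tail n]]]
  [Tail [Tail [Tail a] * [Tail [Tail a] * [Tail a]]] * [Tail n]]
  [Tail [Tail [Tail [Tail a] * [Tail a]] * [Tail a]] * [Tail n]]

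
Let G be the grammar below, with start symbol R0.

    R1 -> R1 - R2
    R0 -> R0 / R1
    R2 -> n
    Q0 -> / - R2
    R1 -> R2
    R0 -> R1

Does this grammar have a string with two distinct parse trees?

Unambiguous

(Q0 is unreachable from R0, so its rules don't affect L(R0).) R0 → R0 / R1 | R1  ;  R1 → R1 - R2 | R2  — a left-associative chain with R2 at the bottom. Each string factors uniquely by precedence.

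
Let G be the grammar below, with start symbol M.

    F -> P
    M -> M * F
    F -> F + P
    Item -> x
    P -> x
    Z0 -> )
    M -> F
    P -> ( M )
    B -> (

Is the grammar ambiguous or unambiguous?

Unambiguous

(B, Item, Z0 are unreachable from M, so their rules don't affect L(M).) This is a standard precedence ladder (M over F over P), with each level left-recursive on its own operator ('*' at M, '+' at F). That structure is LR(1), hence unambiguous.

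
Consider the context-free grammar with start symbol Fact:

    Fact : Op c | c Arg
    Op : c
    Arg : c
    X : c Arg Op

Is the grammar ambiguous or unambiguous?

Witness: c c

Derivation 1: Fact ⇒ Op c ⇒ c c
Derivation 2: Fact ⇒ c Arg ⇒ c c

Two distinct leftmost derivations for the same string.

Ambiguous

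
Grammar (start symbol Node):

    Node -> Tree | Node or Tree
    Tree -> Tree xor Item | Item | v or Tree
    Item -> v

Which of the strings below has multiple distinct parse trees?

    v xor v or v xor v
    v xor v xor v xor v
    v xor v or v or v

v xor v or v xor v: 1 tree
v xor v xor v xor v: 1 tree
v xor v or v or v: 2 trees

v xor v or v or v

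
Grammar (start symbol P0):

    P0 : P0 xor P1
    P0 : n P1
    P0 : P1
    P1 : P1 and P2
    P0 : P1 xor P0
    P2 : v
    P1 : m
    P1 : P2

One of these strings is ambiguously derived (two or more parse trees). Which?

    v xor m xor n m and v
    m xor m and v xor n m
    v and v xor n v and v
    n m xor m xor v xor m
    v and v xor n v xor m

v xor m xor n m and v: 1 tree
m xor m and v xor n m: 1 tree
v and v xor n v and v: 1 tree
n m xor m xor v xor m: 1 tree
v and v xor n v xor m: 2 trees

v and v xor n v xor m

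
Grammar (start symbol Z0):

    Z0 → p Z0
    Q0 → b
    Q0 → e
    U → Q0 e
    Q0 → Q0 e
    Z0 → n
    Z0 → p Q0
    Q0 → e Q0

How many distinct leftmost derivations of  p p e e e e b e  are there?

Parse trees for p p e e e e b e:
  [Z0 p [Z0 p [Q0 [Q0 e [Q0 e [Q0 e [Q0 e [Q0 b]]]]] e]]]
  [Z0 p [Z0 p [Q0 e [Q0 [Q0 e [Q0 e [Q0 e [Q0 b]]]] e]]]]
  [Z0 p [Z0 p [Q0 e [Q0 e [Q0 [Q0 e [Q0 e [Q0 b]]] e]]]]]
  [Z0 p [Z0 p [Q0 e [Q0 e [Q0 e [Q0 [Q0 e [Q0 b]] e]]]]]]
  [Z0 p [Z0 p [Q0 e [Q0 e [Q0 e [Q0 e [Q0 [Q0 b] e]]]]]]]

5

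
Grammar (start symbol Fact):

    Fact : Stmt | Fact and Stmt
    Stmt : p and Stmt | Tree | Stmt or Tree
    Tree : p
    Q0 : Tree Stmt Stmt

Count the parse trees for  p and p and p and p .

Parse trees for p and p and p and p:
  [Fact [Stmt p and [Stmt p and [Stmt p and [Stmt [Tree p]]]]]]
  [Fact [Fact [Stmt [Tree p]]] and [Stmt p and [Stmt p and [Stmt [Tree p]]]]]
  [Fact [Fact [Stmt p and [Stmt [Tree p]]]] and [Stmt p and [Stmt [Tree p]]]]
  [Fact [Fact [Fact [Stmt [Tree p]]] and [Stmt [Tree p]]] and [Stmt p and [Stmt [Tree p]]]]
  [Fact [Fact [Stmt p and [Stmt p and [Stmt [Tree p]]]]] and [Stmt [Tree p]]]
  [Fact [Fact [Fact [Stmt [Tree p]]] and [Stmt p and [Stmt [Tree p]]]] and [Stmt [Tree p]]]
  [Fact [Fact [Fact [Stmt p and [Stmt [Tree p]]]] and [Stmt [Tree p]]] and [Stmt [Tree p]]]
  [Fact [Fact [Fact [Fact [Stmt [Tree p]]] and [Stmt [Tree p]]] and [Stmt [Tree p]]] and [Stmt [Tree p]]]

8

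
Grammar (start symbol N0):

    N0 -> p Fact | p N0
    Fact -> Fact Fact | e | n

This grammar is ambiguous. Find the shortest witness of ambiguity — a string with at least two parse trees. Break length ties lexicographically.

p e e e

length 2: no string has ≥2 trees
length 3: no string has ≥2 trees
length 4: p e e e has 2 parse trees

Two derivations of p e e e:
  N0 ⇒ p Fact ⇒ p Fact Fact ⇒ p Fact Fact Fact ⇒ p e Fact Fact ⇒ p e e Fact ⇒ p e e e
  N0 ⇒ p Fact ⇒ p Fact Fact ⇒ p e Fact ⇒ p e Fact Fact ⇒ p e e Fact ⇒ p e e e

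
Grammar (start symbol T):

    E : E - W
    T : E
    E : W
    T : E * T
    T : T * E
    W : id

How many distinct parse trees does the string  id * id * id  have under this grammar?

Parse trees for id * id * id:
  [T [E [W id]] * [T [E [W id]] * [T [E [W id]]]]]
  [T [E [W id]] * [T [T [E [W id]]] * [E [W id]]]]
  [T [T [E [W id]] * [T [E [W id]]]] * [E [W id]]]
  [T [T [T [E [W id]]] * [E [W id]]] * [E [W id]]]

4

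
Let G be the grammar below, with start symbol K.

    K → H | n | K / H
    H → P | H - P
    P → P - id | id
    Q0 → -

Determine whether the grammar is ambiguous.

Ambiguous

Witness: id - id

Derivation 1: K ⇒ H ⇒ P ⇒ P - id ⇒ id - id
Derivation 2: K ⇒ H ⇒ H - P ⇒ P - P ⇒ id - P ⇒ id - id

Two distinct leftmost derivations for the same string.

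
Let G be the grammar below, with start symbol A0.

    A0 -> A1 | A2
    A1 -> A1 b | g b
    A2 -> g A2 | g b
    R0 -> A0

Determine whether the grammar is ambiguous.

Ambiguous

Witness: g b

Derivation 1: A0 ⇒ A1 ⇒ g b
Derivation 2: A0 ⇒ A2 ⇒ g b

Two distinct leftmost derivations for the same string.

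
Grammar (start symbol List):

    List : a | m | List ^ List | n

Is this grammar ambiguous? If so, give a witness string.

Witness: a ^ a ^ a

Derivation 1: List ⇒ List ^ List ⇒ a ^ List ⇒ a ^ List ^ List ⇒ a ^ a ^ List ⇒ a ^ a ^ a
Derivation 2: List ⇒ List ^ List ⇒ List ^ List ^ List ⇒ a ^ List ^ List ⇒ a ^ a ^ List ⇒ a ^ a ^ a

Two distinct leftmost derivations for the same string.

Ambiguous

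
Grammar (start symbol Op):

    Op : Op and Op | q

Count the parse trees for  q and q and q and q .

5

Parse trees for q and q and q and q:
  [Op [Op q] and [Op [Op q] and [Op [Op q] and [Op q]]]]
  [Op [Op q] and [Op [Op [Op q] and [Op q]] and [Op q]]]
  [Op [Op [Op q] and [Op q]] and [Op [Op q] and [Op q]]]
  [Op [Op [Op q] and [Op [Op q] and [Op q]]] and [Op q]]
  [Op [Op [Op [Op q] and [Op q]] and [Op q]] and [Op q]]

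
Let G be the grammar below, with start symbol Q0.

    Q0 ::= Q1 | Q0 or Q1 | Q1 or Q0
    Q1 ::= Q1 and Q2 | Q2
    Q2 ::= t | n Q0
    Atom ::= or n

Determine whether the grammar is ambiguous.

Witness: t or t

Derivation 1: Q0 ⇒ Q0 or Q1 ⇒ Q1 or Q1 ⇒ Q2 or Q1 ⇒ t or Q1 ⇒ t or Q2 ⇒ t or t
Derivation 2: Q0 ⇒ Q1 or Q0 ⇒ Q2 or Q0 ⇒ t or Q0 ⇒ t or Q1 ⇒ t or Q2 ⇒ t or t

Two distinct leftmost derivations for the same string.

Ambiguous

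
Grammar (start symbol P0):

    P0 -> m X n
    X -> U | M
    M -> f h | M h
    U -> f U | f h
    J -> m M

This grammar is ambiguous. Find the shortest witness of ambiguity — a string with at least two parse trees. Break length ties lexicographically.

length 4: m f h n has 2 parse trees

Two derivations of m f h n:
  P0 ⇒ m X n ⇒ m U n ⇒ m f h n
  P0 ⇒ m X n ⇒ m M n ⇒ m f h n

m f h n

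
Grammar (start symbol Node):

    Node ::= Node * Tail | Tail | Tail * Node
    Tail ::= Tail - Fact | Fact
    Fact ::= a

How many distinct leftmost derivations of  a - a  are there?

Parse trees for a - a:
  [Node [Tail [Tail [Fact a]] - [Fact a]]]

1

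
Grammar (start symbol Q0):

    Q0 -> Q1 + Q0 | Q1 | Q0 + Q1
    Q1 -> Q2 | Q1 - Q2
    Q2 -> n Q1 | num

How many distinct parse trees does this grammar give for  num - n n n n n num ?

1

Parse trees for num - n n n n n num:
  [Q0 [Q1 [Q1 [Q2 num]] - [Q2 n [Q1 [Q2 n [Q1 [Q2 n [Q1 [Q2 n [Q1 [Q2 n [Q1 [Q2 num]]]]]]]]]]]]]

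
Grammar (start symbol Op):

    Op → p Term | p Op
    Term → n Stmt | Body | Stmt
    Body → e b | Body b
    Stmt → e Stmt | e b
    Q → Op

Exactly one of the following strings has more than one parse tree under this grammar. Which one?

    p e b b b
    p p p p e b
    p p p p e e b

p p p p e b

p e b b b: 1 tree
p p p p e b: 2 trees
p p p p e e b: 1 tree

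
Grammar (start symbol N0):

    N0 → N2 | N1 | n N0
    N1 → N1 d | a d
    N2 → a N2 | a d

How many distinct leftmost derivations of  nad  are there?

2

Parse trees for nad:
  [N0 n [N0 [N2 a d]]]
  [N0 n [N0 [N1 a d]]]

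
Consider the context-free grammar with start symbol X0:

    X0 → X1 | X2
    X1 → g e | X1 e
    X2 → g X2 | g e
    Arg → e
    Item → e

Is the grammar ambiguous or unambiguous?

Witness: g e

Derivation 1: X0 ⇒ X1 ⇒ g e
Derivation 2: X0 ⇒ X2 ⇒ g e

Two distinct leftmost derivations for the same string.

Ambiguous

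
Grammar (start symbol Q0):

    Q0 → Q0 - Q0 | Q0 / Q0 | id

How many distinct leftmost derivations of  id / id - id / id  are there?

Parse trees for id / id - id / id:
  [Q0 [Q0 [Q0 id] / [Q0 id]] - [Q0 [Q0 id] / [Q0 id]]]
  [Q0 [Q0 id] / [Q0 [Q0 id] - [Q0 [Q0 id] / [Q0 id]]]]
  [Q0 [Q0 id] / [Q0 [Q0 [Q0 id] - [Q0 id]] / [Q0 id]]]
  [Q0 [Q0 [Q0 [Q0 id] / [Q0 id]] - [Q0 id]] / [Q0 id]]
  [Q0 [Q0 [Q0 id] / [Q0 [Q0 id] - [Q0 id]]] / [Q0 id]]

5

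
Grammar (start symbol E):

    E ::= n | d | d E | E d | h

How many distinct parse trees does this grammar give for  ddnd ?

3

Parse trees for ddnd:
  [E d [E d [E [E n] d]]]
  [E d [E [E d [E n]] d]]
  [E [E d [E d [E n]]] d]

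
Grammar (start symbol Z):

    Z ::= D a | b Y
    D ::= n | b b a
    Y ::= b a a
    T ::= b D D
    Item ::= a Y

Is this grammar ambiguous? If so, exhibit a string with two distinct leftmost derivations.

Ambiguous

Witness: b b a a

Derivation 1: Z ⇒ D a ⇒ b b a a
Derivation 2: Z ⇒ b Y ⇒ b b a a

Two distinct leftmost derivations for the same string.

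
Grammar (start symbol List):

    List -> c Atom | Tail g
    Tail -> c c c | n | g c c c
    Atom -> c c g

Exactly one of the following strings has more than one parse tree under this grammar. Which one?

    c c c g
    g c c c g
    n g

c c c g: 2 trees
g c c c g: 1 tree
n g: 1 tree

c c c g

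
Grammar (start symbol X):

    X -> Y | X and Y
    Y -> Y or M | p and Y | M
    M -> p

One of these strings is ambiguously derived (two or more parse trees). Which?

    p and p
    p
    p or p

p and p: 2 trees
p: 1 tree
p or p: 1 tree

p and p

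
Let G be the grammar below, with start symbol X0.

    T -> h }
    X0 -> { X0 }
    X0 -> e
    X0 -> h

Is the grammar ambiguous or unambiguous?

Only X0 is reachable from X0; ignoring the rest: Each string is a nest of matched brackets around a single atom. An opening bracket forces the recursive rule; an atom forces the base rule.

Unambiguous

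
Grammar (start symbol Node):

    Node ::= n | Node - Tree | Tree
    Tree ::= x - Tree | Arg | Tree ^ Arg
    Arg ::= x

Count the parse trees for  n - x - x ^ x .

3

Parse trees for n - x - x ^ x:
  [Node [Node n] - [Tree x - [Tree [Tree [Arg x]] ^ [Arg x]]]]
  [Node [Node n] - [Tree [Tree x - [Tree [Arg x]]] ^ [Arg x]]]
  [Node [Node [Node n] - [Tree [Arg x]]] - [Tree [Tree [Arg x]] ^ [Arg x]]]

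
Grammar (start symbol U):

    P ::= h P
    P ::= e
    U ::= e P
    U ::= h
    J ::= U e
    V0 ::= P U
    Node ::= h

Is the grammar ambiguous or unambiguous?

Unambiguous

Only U, P are reachable from U; ignoring the rest: Each reachable nonterminal has at most one production per leading terminal, and all productions are right-linear; the derivation is determined token-by-token.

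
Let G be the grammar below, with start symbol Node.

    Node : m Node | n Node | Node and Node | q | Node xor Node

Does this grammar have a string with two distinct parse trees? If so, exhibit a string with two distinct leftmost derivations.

Ambiguous

Witness: m q and q

Derivation 1: Node ⇒ m Node ⇒ m Node and Node ⇒ m q and Node ⇒ m q and q
Derivation 2: Node ⇒ Node and Node ⇒ m Node and Node ⇒ m q and Node ⇒ m q and q

Two distinct leftmost derivations for the same string.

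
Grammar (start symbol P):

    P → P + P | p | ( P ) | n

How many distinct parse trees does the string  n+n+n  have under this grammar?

Parse trees for n+n+n:
  [P [P n] + [P [P n] + [P n]]]
  [P [P [P n] + [P n]] + [P n]]

2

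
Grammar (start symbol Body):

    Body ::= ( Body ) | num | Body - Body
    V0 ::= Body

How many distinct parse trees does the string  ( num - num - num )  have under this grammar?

Parse trees for ( num - num - num ):
  [Body ( [Body [Body num] - [Body [Body num] - [Body num]]] )]
  [Body ( [Body [Body [Body num] - [Body num]] - [Body num]] )]

2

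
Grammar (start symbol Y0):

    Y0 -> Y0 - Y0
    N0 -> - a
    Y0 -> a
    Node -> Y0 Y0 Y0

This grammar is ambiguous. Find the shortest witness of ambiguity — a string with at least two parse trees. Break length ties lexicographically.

length 1: no string has ≥2 trees
length 3: no string has ≥2 trees
length 5: a - a - a has 2 parse trees

Two derivations of a - a - a:
  Y0 ⇒ Y0 - Y0 ⇒ Y0 - Y0 - Y0 ⇒ a - Y0 - Y0 ⇒ a - a - Y0 ⇒ a - a - a
  Y0 ⇒ Y0 - Y0 ⇒ a - Y0 ⇒ a - Y0 - Y0 ⇒ a - a - Y0 ⇒ a - a - a

a - a - a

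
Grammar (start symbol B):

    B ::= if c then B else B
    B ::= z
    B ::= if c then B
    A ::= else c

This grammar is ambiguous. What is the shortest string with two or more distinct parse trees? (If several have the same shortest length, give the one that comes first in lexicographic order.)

if c then if c then z else z

length 1: no string has ≥2 trees
length 4: no string has ≥2 trees
length 6: no string has ≥2 trees
length 7: no string has ≥2 trees
length 9: if c then if c then z else z has 2 parse trees

Two derivations of if c then if c then z else z:
  B ⇒ if c then B else B ⇒ if c then if c then B else B ⇒ if c then if c then z else B ⇒ if c then if c then z else z
  B ⇒ if c then B ⇒ if c then if c then B else B ⇒ if c then if c then z else B ⇒ if c then if c then z else z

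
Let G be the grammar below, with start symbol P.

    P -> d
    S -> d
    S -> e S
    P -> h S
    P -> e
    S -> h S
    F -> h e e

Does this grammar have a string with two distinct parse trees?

Only P, S are reachable from P; ignoring the rest: Restricted to the reachable nonterminals, every rule has the form A → t or A → t B, and no two rules for the same A share a first terminal. The grammar encodes a DFA — one run per string.

Unambiguous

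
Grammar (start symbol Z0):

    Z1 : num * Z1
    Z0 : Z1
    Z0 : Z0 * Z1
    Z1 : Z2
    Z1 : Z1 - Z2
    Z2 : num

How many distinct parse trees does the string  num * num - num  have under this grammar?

3

Parse trees for num * num - num:
  [Z0 [Z1 num * [Z1 [Z1 [Z2 num]] - [Z2 num]]]]
  [Z0 [Z1 [Z1 num * [Z1 [Z2 num]]] - [Z2 num]]]
  [Z0 [Z0 [Z1 [Z2 num]]] * [Z1 [Z1 [Z2 num]] - [Z2 num]]]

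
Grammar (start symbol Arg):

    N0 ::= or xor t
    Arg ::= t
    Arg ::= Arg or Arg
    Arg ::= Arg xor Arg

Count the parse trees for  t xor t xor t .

2

Parse trees for t xor t xor t:
  [Arg [Arg t] xor [Arg [Arg t] xor [Arg t]]]
  [Arg [Arg [Arg t] xor [Arg t]] xor [Arg t]]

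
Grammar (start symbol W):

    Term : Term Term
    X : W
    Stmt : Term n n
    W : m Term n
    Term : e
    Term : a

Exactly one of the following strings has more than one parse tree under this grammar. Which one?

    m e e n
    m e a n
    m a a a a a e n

m a a a a a e n

m e e n: 1 tree
m e a n: 1 tree
m a a a a a e n: 42 trees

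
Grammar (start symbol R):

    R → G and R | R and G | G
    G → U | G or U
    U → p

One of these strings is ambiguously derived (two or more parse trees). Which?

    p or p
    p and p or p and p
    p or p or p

p or p: 1 tree
p and p or p and p: 4 trees
p or p or p: 1 tree

p and p or p and p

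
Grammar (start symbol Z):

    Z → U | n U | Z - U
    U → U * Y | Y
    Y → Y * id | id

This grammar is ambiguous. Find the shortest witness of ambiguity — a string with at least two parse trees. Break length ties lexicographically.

length 1: no string has ≥2 trees
length 2: no string has ≥2 trees
length 3: id * id has 2 parse trees

Two derivations of id * id:
  Z ⇒ U ⇒ U * Y ⇒ Y * Y ⇒ id * Y ⇒ id * id
  Z ⇒ U ⇒ Y ⇒ Y * id ⇒ id * id

id * id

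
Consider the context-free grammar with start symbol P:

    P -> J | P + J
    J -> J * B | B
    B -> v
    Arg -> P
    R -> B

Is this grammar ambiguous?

Unambiguous

(Arg, R are unreachable from P, so their rules don't affect L(P).) P → P + J | J  ;  J → J * B | B  — a left-associative chain with B at the bottom. Each string factors uniquely by precedence.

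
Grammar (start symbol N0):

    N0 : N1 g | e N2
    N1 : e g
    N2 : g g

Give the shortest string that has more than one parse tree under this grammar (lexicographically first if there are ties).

length 3: e g g has 2 parse trees

Two derivations of e g g:
  N0 ⇒ N1 g ⇒ e g g
  N0 ⇒ e N2 ⇒ e g g

e g g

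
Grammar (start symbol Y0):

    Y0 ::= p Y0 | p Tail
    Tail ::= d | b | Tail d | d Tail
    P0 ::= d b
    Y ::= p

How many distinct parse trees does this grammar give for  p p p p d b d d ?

3

Parse trees for p p p p d b d d:
  [Y0 p [Y0 p [Y0 p [Y0 p [Tail [Tail [Tail d [Tail b]] d] d]]]]]
  [Y0 p [Y0 p [Y0 p [Y0 p [Tail [Tail d [Tail [Tail b] d]] d]]]]]
  [Y0 p [Y0 p [Y0 p [Y0 p [Tail d [Tail [Tail [Tail b] d] d]]]]]]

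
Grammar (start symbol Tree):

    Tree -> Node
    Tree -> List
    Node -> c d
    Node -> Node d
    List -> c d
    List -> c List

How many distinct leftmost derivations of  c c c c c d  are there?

Parse trees for c c c c c d:
  [Tree [List c [List c [List c [List c [List c d]]]]]]

1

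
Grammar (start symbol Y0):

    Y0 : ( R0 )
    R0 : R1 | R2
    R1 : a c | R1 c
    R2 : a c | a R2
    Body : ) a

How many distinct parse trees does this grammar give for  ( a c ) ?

2

Parse trees for ( a c ):
  [Y0 ( [R0 [R1 a c]] )]
  [Y0 ( [R0 [R2 a c]] )]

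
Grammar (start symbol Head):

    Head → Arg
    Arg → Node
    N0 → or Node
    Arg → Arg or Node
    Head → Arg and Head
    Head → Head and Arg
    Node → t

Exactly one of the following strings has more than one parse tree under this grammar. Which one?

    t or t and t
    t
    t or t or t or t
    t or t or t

t or t and t: 2 trees
t: 1 tree
t or t or t or t: 1 tree
t or t or t: 1 tree

t or t and t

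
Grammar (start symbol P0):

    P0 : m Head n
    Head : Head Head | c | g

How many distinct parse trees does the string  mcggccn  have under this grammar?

Parse trees for mcggccn (showing first 6 of 14):
  [P0 m [Head [Head c] [Head [Head g] [Head [Head g] [Head [Head c] [Head c]]]]] n]
  [P0 m [Head [Head c] [Head [Head g] [Head [Head [Head g] [Head c]] [Head c]]]] n]
  [P0 m [Head [Head c] [Head [Head [Head g] [Head g]] [Head [Head c] [Head c]]]] n]
  [P0 m [Head [Head c] [Head [Head [Head g] [Head [Head g] [Head c]]] [Head c]]] n]
  [P0 m [Head [Head c] [Head [Head [Head [Head g] [Head g]] [Head c]] [Head c]]] n]
  [P0 m [Head [Head [Head c] [Head g]] [Head [Head g] [Head [Head c] [Head c]]]] n]

14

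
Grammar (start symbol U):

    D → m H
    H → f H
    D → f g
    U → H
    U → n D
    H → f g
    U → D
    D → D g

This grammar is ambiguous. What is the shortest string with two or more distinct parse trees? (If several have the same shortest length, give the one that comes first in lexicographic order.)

f g

length 2: f g has 2 parse trees

Two derivations of f g:
  U ⇒ H ⇒ f g
  U ⇒ D ⇒ f g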